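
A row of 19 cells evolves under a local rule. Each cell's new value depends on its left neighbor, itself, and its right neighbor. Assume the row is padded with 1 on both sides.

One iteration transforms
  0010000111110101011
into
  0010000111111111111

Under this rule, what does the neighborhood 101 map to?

1

At position 12 the neighborhood is 101; the next row has 1 there.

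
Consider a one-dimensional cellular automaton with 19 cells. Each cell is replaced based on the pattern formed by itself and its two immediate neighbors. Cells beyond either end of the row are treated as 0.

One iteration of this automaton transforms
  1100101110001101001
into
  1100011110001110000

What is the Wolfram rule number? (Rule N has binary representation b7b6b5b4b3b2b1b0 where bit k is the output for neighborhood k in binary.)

232

position 7: 111 → 1  (bit 7 = 1)
position 1: 110 → 1  (bit 6 = 1)
position 5: 101 → 1  (bit 5 = 1)
position 2: 100 → 0  (bit 4 = 0)
position 0: 011 → 1  (bit 3 = 1)
position 4: 010 → 0  (bit 2 = 0)
position 3: 001 → 0  (bit 1 = 0)
position 10: 000 → 0  (bit 0 = 0)
bits b7..b0 = 11101000 = 232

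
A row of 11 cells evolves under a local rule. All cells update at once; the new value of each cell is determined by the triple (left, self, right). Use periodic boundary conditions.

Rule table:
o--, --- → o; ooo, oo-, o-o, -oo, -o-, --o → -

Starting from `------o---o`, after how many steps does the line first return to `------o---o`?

ooooo--oo--
-----o---o-
oooo--oo--o
----o---o--
ooo--oo--oo
---o---o---
oo--oo--ooo
--o---o----
o--oo--oooo
-o---o-----
--oo--ooooo
o---o------
-oo--ooooo-
---o------o
oo--ooooo--
--o------o-
o--ooooo--o
-o------o--
--ooooo--oo
o------o---
-ooooo--oo-
------o---o

22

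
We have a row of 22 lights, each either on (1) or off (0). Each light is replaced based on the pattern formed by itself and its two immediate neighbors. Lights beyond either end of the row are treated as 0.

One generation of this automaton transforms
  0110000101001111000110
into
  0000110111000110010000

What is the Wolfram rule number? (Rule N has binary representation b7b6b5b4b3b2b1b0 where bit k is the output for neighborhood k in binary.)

165

position 13: 111 → 1  (bit 7 = 1)
position 2: 110 → 0  (bit 6 = 0)
position 8: 101 → 1  (bit 5 = 1)
position 3: 100 → 0  (bit 4 = 0)
position 1: 011 → 0  (bit 3 = 0)
position 7: 010 → 1  (bit 2 = 1)
position 0: 001 → 0  (bit 1 = 0)
position 4: 000 → 1  (bit 0 = 1)
bits b7..b0 = 10100101 = 165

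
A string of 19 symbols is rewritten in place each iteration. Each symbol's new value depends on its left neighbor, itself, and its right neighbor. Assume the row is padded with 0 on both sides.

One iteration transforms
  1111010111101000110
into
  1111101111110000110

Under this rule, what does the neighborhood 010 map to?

At position 5 the neighborhood is 010; the next row has 0 there.

0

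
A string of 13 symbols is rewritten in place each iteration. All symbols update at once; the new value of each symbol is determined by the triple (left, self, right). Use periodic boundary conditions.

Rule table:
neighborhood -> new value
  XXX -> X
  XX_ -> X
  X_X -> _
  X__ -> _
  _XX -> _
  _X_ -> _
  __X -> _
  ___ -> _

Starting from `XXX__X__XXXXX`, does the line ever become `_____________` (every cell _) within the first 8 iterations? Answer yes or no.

yes

iteration 1: XXX______XXXX
iteration 2: XXX_______XXX
iteration 3: XXX________XX
iteration 4: XXX_________X
iteration 5: XXX__________
iteration 6: _XX__________
iteration 7: __X__________
iteration 8: _____________
all cells are _ at iteration 8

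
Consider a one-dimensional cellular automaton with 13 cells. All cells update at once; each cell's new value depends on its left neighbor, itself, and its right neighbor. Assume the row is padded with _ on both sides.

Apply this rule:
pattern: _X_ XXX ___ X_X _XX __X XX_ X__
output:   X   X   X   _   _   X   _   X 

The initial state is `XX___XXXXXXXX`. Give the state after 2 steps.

XX_X___XXXX_X

__XXX_XXXXXX_
XX_X___XXXX_X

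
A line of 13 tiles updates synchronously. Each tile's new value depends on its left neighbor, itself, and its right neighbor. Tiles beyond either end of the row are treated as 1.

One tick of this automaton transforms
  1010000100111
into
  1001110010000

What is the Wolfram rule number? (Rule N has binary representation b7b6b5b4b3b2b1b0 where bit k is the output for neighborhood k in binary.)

81

position 11: 111 → 0  (bit 7 = 0)
position 0: 110 → 1  (bit 6 = 1)
position 1: 101 → 0  (bit 5 = 0)
position 3: 100 → 1  (bit 4 = 1)
position 10: 011 → 0  (bit 3 = 0)
position 2: 010 → 0  (bit 2 = 0)
position 6: 001 → 0  (bit 1 = 0)
position 4: 000 → 1  (bit 0 = 1)
bits b7..b0 = 01010001 = 81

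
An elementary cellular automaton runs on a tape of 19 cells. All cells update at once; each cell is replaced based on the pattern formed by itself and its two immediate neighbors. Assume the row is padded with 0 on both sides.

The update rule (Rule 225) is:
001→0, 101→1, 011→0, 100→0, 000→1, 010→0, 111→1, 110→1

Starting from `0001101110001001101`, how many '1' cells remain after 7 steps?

1100110110100000110
0100011011001110010
0001001101000110000
1100000110010010111
0101110010000001011
0010110000111100101
1001010110011100010
count of 1: 9

9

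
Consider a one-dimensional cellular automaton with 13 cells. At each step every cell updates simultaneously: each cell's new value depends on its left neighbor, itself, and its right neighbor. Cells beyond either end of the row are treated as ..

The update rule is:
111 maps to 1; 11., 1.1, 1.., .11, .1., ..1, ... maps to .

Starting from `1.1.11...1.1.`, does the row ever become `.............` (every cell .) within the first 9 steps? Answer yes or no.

.............
all cells are . at step 1

yes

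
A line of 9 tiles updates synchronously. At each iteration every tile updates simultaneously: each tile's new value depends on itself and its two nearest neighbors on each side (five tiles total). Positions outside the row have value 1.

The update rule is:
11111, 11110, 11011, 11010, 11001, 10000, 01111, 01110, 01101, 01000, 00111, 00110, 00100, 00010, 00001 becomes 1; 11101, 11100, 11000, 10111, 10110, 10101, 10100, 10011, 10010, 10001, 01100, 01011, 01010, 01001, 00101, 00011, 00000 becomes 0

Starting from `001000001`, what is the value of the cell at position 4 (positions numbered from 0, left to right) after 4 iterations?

1

101110101
010101000
100000100
001011100
position 4 holds 1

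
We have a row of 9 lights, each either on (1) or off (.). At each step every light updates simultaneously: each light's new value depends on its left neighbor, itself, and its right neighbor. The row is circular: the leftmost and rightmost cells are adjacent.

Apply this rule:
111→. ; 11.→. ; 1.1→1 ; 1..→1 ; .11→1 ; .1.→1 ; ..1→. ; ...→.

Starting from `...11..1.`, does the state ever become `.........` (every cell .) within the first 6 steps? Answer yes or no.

no

step 1: ...1.1.11
step 2: 1..11111.
step 3: 11.1....1
step 4: ..111...1
step 5: 1.1..1..1
step 6: .111.11.1
step 6 is .111.11.1, still not uniform .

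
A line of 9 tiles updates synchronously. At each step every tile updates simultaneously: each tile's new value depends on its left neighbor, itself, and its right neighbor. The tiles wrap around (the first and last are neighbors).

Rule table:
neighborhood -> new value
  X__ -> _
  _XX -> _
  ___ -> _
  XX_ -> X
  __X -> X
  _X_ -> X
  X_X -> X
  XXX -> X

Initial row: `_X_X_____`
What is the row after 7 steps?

step 1: XXXX_____
step 2: _XXX____X
step 3: X_XX___XX
step 4: XX_X__X_X
step 5: XXXX_XXX_
step 6: _XXXX_XXX
step 7: X_XXXX_XX

X_XXXX_XX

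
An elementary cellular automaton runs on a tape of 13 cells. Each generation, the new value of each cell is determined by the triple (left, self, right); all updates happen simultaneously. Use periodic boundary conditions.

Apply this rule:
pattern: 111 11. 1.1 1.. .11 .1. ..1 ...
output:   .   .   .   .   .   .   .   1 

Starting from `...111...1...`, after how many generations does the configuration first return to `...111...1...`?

2

11.....1...11
...111...1...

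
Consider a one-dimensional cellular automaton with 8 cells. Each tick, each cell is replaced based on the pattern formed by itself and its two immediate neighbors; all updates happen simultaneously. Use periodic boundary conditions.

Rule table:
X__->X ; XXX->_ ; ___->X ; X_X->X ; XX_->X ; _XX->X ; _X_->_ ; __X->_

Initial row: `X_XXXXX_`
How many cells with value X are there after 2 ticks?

7

_XX___XX
XXXXX_XX
count of X: 7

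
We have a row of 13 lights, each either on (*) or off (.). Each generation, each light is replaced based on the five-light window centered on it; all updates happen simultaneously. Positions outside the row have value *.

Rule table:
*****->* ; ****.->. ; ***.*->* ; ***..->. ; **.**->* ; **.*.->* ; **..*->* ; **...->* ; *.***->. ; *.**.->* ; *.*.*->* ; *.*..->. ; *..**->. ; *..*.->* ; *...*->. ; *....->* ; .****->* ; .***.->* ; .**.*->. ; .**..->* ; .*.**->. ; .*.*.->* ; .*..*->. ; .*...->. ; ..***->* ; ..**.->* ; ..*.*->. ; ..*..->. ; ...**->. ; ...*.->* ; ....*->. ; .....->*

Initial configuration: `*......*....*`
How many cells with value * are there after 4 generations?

7

.****.*..*..*
*.*.**..*...*
***.****....*
*.**.*..**..*
count of *: 7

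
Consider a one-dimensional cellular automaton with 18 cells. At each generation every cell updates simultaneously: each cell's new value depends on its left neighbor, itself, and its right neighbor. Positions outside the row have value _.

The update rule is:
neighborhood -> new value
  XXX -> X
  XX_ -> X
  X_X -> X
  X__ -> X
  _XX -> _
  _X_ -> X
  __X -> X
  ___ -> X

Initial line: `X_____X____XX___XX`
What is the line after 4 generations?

XX_XXXXXXXXXXX_XXX

generation 1: XXXXXXXXXXX_XXXX_X
generation 2: _XXXXXXXXXXX_XXXXX
generation 3: X_XXXXXXXXXXX_XXXX
generation 4: XX_XXXXXXXXXXX_XXX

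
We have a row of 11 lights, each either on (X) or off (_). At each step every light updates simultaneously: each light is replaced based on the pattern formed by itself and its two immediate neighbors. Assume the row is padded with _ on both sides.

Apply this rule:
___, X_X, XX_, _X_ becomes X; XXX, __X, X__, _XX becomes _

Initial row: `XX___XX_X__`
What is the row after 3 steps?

___X_XX___X

_X_X__XXX_X
_XXX____XXX
___X_XX___X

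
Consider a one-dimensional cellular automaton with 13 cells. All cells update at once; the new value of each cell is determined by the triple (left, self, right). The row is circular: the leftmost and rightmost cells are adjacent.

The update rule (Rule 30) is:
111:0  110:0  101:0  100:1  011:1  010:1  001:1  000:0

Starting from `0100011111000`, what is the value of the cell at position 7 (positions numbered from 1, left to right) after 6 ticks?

0

tick 1: 1110110000100
tick 2: 1000101001111
tick 3: 0101101111000
tick 4: 1101001000100
tick 5: 1001111101111
tick 6: 0111000001000
position 7 holds 0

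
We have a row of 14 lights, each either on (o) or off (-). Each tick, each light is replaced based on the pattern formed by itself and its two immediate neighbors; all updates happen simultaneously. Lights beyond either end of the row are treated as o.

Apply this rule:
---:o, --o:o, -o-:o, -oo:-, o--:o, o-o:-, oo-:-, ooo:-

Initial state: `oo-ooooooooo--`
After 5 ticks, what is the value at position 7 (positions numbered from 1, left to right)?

-

------------oo
oooooooooooo--
------------oo  (repeats tick 1; period 2)
tick 5: ------------oo
position 7 holds -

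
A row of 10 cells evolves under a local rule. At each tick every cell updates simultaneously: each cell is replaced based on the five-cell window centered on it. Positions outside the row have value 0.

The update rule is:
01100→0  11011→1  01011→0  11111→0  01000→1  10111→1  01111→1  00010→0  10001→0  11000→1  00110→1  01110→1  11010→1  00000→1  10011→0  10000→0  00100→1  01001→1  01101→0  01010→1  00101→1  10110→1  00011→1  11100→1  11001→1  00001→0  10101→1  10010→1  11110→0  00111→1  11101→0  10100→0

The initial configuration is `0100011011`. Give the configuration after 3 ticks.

1011011010

tick 1: 0110110110
tick 2: 1101101101
tick 3: 1011011010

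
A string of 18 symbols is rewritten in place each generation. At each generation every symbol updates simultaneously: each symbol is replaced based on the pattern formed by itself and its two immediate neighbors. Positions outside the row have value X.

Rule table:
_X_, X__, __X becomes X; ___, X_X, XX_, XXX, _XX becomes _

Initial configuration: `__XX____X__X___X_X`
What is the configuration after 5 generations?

XXXX_X___X___X____

XX__X__XXXXXX_XX__
__XXXXX_________XX
XX_____X_______X__
__X___XXX_____XXXX
XXXX_X___X___X____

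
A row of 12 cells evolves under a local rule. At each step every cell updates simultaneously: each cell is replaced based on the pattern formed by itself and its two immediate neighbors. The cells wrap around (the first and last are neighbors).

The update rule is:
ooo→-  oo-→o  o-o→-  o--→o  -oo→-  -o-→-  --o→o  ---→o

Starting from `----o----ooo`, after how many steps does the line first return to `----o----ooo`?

oooo-oooo--o
---o----ooo-
ooo-oooo--oo
--o----ooo--
oo-oooo--ooo
-o----ooo---
o-oooo--oooo
o----ooo----
-oooo--ooooo
----ooo----o
oooo--ooooo-
---ooo----o-
ooo--ooooo-o
--ooo----o--
oo--ooooo-oo
-ooo----o---
o--ooooo-ooo
ooo----o----
--ooooo-oooo
oo----o----o
-ooooo-oooo-
o----o----oo
ooooo-oooo--
----o----ooo

24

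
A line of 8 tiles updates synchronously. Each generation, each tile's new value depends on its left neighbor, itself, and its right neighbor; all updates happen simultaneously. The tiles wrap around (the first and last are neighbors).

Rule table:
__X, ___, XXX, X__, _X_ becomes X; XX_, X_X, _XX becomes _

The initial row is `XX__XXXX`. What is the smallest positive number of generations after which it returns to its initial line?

6

X_XX_XXX
______XX
XXXXXX__
_XXXX_XX
__XX____
XX__XXXX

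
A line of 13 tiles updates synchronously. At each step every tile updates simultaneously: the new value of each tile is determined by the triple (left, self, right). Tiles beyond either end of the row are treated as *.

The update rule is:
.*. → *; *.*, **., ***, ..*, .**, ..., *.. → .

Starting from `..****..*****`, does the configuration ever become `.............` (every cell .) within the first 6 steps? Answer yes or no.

.............
all cells are . at step 1

yes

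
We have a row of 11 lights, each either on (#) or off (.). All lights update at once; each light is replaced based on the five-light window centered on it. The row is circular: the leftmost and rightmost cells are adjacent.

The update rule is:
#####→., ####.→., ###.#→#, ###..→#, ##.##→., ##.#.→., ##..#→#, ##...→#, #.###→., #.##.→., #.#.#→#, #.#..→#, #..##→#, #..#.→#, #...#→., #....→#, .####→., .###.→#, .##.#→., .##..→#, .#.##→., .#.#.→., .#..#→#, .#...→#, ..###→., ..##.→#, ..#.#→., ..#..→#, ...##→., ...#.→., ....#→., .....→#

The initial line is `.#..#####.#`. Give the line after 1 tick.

.###....#.#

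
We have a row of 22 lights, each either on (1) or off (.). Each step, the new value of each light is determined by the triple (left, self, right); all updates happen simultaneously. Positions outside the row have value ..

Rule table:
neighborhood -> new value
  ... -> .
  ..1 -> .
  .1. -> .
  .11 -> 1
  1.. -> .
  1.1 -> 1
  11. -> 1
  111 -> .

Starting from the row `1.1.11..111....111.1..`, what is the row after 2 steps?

..11.1...1......111...

step 1: .1.111..1.1....1.11...
step 2: ..11.1...1......111...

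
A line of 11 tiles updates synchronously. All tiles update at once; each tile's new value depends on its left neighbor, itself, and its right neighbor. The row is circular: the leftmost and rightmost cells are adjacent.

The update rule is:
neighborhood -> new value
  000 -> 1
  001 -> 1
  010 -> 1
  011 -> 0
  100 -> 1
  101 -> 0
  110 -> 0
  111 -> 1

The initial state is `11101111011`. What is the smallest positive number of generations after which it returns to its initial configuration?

generation 1: 11000110001
generation 2: 10111001110
generation 3: 10010110100
generation 4: 11110000111
generation 5: 11101111011

5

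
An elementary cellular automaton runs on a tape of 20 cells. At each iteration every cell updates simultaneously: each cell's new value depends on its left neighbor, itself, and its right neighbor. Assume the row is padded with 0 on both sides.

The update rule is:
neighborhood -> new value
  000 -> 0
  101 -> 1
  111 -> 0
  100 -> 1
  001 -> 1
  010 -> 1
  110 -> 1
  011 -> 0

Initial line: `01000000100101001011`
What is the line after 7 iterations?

11100001111111111101
00110010000000000111
01011111000000001001
11100001100000011111
00110010110000100001
01011111011001110011
11100001101110011101

11100001101110011101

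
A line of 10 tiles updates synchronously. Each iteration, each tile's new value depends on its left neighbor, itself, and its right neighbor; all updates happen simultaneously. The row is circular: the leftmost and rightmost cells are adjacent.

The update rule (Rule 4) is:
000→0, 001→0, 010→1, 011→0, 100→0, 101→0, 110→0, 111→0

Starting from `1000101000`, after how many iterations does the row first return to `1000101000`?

1

1000101000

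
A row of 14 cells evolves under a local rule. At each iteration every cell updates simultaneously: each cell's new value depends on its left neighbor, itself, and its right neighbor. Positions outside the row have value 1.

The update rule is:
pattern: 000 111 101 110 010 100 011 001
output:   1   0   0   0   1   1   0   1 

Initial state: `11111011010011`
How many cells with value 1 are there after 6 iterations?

00000000011100
11111111100011
00000000011100  (repeats iteration 1; period 2)
iteration 6: 11111111100011
count of 1: 11

11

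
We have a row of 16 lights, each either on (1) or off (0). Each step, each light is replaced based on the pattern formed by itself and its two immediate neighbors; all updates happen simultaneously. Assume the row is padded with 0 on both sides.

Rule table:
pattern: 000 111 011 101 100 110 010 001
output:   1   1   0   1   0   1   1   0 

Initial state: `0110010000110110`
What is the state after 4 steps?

0010010110011010
1010011010001110
1110001110100110
0110100111100010

0110100111100010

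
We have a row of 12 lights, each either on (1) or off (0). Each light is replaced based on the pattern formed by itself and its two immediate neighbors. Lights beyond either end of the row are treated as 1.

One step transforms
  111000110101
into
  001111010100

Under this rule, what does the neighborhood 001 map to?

1

At position 5 the neighborhood is 001; the next row has 1 there.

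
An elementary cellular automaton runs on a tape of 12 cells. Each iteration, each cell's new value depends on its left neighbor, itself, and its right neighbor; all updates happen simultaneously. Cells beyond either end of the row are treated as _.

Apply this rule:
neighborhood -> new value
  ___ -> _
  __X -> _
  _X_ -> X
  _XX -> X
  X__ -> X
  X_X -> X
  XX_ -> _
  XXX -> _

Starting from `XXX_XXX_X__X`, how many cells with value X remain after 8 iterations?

X__XX__XXX_X
XX_X_X_X__XX
X_XXXXXXX_X_
XXX______XXX
X__X_____X__
XX_XX____XX_
X_XX_X___X_X
XXX_XXX__XXX
count of X: 9

9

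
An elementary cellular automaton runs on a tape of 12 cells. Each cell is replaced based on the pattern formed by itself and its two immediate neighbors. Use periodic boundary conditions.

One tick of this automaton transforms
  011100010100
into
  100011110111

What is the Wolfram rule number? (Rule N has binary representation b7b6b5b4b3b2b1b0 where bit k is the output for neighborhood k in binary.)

23

position 2: 111 → 0  (bit 7 = 0)
position 3: 110 → 0  (bit 6 = 0)
position 8: 101 → 0  (bit 5 = 0)
position 4: 100 → 1  (bit 4 = 1)
position 1: 011 → 0  (bit 3 = 0)
position 7: 010 → 1  (bit 2 = 1)
position 0: 001 → 1  (bit 1 = 1)
position 5: 000 → 1  (bit 0 = 1)
bits b7..b0 = 00010111 = 23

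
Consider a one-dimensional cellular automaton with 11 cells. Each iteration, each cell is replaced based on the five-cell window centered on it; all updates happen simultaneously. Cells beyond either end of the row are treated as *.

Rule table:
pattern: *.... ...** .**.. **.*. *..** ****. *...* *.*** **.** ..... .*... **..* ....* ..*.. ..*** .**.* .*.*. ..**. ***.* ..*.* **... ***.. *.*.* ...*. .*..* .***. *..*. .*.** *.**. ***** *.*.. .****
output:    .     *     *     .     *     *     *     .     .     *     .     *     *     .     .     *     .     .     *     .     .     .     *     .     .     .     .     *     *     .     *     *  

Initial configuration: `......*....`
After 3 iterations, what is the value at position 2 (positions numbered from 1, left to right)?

.

..***....**
**.....**.*
*...***.*..
position 2 holds .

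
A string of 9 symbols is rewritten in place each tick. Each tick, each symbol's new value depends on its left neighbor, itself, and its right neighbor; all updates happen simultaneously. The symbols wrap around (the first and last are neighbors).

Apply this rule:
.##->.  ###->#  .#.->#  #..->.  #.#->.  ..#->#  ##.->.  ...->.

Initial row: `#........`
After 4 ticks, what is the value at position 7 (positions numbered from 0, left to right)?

tick 1: #.......#
tick 2: .......#.
tick 3: ......##.
tick 4: .....#...
position 7 holds .

.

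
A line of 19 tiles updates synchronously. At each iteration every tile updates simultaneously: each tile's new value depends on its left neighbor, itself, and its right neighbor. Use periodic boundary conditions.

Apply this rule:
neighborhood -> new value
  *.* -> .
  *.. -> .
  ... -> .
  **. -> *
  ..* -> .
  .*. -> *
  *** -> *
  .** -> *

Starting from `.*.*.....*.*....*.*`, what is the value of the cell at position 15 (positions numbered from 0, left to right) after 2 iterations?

.*.*.....*.*....*.*  (fixed point — unchanged through iteration 2)
position 15 holds .

.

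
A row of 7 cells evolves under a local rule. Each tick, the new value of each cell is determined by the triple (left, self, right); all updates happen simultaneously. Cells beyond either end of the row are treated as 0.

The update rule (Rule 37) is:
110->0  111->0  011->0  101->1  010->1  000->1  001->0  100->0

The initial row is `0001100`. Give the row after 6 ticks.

0011100

1100001
0001101
1100011
0001000
1101011
0011100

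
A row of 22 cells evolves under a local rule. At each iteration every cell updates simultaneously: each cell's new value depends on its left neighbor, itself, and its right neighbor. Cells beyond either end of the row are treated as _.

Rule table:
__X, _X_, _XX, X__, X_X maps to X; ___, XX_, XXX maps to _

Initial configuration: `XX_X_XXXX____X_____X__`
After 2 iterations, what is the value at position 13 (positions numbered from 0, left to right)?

X_XXXX___X__XXX___XXX_
XXX___X_XXXXX__X_XX__X
position 13 holds _

_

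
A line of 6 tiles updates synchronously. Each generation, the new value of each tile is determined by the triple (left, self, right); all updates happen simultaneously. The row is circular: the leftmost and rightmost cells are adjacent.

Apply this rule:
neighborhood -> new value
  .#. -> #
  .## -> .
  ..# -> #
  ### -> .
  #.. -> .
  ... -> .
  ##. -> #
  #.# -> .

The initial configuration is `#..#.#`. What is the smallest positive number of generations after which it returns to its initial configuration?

generation 1: #.##..
generation 2: #..#.#

2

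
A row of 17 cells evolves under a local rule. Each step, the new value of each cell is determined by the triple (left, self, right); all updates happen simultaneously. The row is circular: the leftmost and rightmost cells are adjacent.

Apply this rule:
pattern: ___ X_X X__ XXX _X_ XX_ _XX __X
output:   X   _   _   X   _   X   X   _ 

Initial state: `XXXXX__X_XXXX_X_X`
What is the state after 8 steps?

step 1: XXXXX____XXXX___X
step 2: XXXXX_XX_XXXX_X_X
step 3: XXXXX_XX_XXXX___X
step 4: XXXXX_XX_XXXX_X_X  (repeats step 2; period 2)
step 8: XXXXX_XX_XXXX_X_X

XXXXX_XX_XXXX_X_X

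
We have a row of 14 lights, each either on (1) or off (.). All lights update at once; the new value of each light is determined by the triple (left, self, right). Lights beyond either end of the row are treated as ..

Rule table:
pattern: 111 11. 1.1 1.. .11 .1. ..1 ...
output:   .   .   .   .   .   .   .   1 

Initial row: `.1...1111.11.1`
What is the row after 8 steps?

step 1: ...1..........
step 2: 11...111111111
step 3: ...1..........  (repeats step 1; period 2)
step 8: 11...111111111

11...111111111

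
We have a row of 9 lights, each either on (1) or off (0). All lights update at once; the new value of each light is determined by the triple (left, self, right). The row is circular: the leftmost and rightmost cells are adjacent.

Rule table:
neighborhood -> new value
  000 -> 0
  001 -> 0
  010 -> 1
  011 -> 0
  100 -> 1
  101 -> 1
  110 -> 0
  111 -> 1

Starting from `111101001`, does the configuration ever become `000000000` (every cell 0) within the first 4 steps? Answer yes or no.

no

111011100
010101010
011111111
101111110
step 4 is 101111110, still not uniform 0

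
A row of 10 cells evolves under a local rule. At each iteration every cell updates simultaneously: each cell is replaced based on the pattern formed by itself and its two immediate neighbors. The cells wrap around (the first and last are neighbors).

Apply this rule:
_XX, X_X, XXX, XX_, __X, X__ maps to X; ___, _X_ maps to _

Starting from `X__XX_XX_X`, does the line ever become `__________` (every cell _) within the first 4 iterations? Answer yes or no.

no

XXXXXXXXXX
XXXXXXXXXX  (fixed point — unchanged through iteration 4)
iteration 4 is XXXXXXXXXX, still not uniform _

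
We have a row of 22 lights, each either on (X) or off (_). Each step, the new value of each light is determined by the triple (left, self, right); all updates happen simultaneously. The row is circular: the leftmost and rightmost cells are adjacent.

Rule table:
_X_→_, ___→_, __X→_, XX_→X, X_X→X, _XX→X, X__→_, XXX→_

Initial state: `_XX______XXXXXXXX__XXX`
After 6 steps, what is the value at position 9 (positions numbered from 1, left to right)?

step 1: XXX______X______X__X_X
step 2: __X_________________XX
step 3: ____________________XX
step 4: ____________________XX  (fixed point — unchanged through step 6)
position 9 holds _

_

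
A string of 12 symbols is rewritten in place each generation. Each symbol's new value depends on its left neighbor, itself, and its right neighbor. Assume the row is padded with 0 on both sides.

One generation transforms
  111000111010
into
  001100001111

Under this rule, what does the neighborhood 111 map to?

0

At position 1 the neighborhood is 111; the next row has 0 there.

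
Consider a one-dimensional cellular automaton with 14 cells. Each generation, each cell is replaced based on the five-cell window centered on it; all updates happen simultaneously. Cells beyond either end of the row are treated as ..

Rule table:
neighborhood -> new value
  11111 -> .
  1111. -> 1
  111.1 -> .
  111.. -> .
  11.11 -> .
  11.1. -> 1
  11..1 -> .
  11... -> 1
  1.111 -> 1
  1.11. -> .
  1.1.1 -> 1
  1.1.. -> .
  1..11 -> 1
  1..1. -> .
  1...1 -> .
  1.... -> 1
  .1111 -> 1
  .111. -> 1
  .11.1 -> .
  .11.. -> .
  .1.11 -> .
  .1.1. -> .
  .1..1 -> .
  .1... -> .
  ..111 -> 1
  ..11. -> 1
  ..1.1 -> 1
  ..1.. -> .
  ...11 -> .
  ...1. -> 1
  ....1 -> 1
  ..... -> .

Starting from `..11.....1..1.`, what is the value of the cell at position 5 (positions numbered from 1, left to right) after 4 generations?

1.1.11.11.....
1.1......11...
1...1..1.1.11.
...1...1.1...1
position 5 holds .

.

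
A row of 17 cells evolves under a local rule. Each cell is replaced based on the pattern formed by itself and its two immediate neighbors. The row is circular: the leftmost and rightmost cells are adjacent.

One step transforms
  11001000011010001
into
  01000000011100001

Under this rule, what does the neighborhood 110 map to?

1

At position 1 the neighborhood is 110; the next row has 1 there.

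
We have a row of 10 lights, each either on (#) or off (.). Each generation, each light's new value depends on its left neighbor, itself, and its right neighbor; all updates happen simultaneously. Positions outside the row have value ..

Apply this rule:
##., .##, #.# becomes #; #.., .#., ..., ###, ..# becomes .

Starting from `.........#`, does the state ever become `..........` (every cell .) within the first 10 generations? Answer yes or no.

..........
all cells are . at generation 1

yes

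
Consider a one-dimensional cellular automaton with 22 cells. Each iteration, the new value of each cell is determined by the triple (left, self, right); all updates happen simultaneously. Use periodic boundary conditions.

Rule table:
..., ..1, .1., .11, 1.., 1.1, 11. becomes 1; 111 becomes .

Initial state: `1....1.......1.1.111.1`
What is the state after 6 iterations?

.................111..

iteration 1: 111111111111111111.111
iteration 2: .................111..
iteration 3: 111111111111111111.111  (repeats iteration 1; period 2)
iteration 6: .................111..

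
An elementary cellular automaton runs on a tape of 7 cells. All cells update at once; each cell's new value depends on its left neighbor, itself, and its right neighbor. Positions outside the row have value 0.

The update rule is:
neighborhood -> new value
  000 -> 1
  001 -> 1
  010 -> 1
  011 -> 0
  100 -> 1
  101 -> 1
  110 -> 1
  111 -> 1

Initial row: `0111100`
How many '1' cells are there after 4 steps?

1011111
1101111
0110111
1011011
count of 1: 5

5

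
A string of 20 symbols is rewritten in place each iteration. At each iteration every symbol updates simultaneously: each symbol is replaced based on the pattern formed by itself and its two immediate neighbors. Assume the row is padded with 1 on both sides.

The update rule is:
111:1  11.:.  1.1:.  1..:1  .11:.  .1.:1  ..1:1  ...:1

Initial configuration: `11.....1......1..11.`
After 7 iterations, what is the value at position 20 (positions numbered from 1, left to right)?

1

1.111111111111111...
...1111111111111.111
111.11111111111...11
11...111111111.111.1
1.111.1111111...1...
...1...11111.1111111
1111111.111...111111
position 20 holds 1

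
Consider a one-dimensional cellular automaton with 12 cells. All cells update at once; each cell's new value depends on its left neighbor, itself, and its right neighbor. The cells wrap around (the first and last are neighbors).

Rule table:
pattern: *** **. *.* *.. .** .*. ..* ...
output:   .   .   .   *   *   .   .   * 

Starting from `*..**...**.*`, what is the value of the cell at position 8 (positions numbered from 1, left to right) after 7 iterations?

.

.*.*.**.*..*
.....*...*..
****..**..**
....*.*.*.*.
***........*
...*******.*
**.*........
position 8 holds .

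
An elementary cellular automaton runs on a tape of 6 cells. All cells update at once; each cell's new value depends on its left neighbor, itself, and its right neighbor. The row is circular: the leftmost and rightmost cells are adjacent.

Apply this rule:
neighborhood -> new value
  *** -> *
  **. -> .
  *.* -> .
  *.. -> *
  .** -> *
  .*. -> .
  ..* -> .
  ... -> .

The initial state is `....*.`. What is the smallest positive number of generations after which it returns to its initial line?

.....*
*.....
.*....
..*...
...*..
....*.

6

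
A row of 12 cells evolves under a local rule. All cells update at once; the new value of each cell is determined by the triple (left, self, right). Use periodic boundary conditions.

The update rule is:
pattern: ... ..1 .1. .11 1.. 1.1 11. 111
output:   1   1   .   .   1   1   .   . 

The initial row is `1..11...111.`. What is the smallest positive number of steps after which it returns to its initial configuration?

.11..111...1
1..11...111.

2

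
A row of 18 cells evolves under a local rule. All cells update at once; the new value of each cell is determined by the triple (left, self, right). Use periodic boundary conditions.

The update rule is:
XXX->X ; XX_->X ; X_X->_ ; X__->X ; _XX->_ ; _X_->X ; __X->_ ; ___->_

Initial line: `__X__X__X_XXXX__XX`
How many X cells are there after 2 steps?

9

X_XX_XX_X__XXXX__X
X__X__X_XX__XXXX__
count of X: 9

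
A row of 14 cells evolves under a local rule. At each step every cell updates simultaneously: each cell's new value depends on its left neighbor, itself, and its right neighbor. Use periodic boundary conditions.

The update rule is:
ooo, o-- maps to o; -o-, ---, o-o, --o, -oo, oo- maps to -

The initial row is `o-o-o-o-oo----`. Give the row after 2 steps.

----------o---
-----------o--

-----------o--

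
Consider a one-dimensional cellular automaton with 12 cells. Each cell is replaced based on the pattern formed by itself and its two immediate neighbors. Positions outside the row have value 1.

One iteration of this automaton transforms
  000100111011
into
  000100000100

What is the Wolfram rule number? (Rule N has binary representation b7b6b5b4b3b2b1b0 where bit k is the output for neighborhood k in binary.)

position 7: 111 → 0  (bit 7 = 0)
position 8: 110 → 0  (bit 6 = 0)
position 9: 101 → 1  (bit 5 = 1)
position 0: 100 → 0  (bit 4 = 0)
position 6: 011 → 0  (bit 3 = 0)
position 3: 010 → 1  (bit 2 = 1)
position 2: 001 → 0  (bit 1 = 0)
position 1: 000 → 0  (bit 0 = 0)
bits b7..b0 = 00100100 = 36

36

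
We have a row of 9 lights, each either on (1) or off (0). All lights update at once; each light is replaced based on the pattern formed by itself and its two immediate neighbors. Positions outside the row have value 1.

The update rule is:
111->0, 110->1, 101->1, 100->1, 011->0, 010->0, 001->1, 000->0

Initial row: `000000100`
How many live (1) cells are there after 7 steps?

7

100001011
110010100
011101011
100110100
111011011
001101100
110110111
count of 1: 7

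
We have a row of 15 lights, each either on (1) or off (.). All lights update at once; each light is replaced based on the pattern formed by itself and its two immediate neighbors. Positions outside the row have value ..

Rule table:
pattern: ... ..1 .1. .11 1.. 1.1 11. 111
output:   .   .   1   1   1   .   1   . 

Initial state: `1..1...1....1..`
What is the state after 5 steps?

11.11..11...11.
11.111.111..111
11.1.1.1.11.1.1
11.1.1.1.11.1.1  (fixed point — unchanged through step 5)

11.1.1.1.11.1.1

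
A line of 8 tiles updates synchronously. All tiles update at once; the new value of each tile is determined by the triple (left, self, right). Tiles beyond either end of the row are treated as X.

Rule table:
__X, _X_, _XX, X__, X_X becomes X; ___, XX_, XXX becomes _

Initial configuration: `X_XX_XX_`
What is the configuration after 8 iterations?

XX_XX_XX

iteration 1: _XX_XX_X
iteration 2: XX_XX_XX
iteration 3: __XX_XX_
iteration 4: XXX_XX_X
iteration 5: ___XX_XX
iteration 6: X_XX_XX_  (repeats iteration 0; period 6)
iteration 8: XX_XX_XX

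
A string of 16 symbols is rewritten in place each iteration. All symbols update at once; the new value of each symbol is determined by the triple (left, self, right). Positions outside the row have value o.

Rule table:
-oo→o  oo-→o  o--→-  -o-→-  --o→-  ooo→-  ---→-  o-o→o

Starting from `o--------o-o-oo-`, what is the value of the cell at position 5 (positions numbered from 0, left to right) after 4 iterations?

o---------o-oooo
o----------oo---
o----------oo---  (fixed point — unchanged through iteration 4)
position 5 holds -

-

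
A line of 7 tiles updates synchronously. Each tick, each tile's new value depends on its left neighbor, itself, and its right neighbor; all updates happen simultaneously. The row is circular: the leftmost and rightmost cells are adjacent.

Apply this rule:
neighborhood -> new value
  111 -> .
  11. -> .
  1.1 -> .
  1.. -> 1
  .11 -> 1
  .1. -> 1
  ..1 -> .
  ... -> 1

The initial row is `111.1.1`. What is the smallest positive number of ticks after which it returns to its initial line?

2

....1.1
111.1.1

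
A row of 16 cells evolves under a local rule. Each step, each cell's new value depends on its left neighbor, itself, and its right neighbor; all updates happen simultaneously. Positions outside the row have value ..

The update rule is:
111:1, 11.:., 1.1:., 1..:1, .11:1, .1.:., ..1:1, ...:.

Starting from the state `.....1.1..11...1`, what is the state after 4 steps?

.1.1..11...1.1.1

....1...111.1.1.
...1.1.111.....1
..1....11.1...1.
.1.1..11...1.1.1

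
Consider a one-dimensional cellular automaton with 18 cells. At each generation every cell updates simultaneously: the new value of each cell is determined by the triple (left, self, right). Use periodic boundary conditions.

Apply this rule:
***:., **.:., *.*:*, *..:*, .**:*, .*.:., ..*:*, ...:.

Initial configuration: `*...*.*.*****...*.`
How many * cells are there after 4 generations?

.*.*.*.**....*.*.*
*.*.*.**.*..*.*.*.
.*.*.**.*.**.*.*.*
*.*.**.*.**.*.*.*.
count of *: 10

10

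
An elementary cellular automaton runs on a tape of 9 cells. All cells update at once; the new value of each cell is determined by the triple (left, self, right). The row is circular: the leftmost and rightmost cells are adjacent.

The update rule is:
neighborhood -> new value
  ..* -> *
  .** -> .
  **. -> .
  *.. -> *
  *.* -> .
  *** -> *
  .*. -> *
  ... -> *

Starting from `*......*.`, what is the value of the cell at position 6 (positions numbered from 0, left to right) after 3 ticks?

tick 1: ********.
tick 2: .******..
tick 3: *.****.**
position 6 holds .

.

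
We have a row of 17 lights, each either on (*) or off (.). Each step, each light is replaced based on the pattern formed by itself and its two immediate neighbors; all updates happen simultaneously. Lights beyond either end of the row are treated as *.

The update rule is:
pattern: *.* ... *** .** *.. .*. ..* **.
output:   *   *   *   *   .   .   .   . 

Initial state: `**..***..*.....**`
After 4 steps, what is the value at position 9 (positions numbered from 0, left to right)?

*

step 1: *...**.....***.**
step 2: ..*.*..***.**.***
step 3: ...*...**.**.****
step 4: .*...*.*.**.*****
position 9 holds *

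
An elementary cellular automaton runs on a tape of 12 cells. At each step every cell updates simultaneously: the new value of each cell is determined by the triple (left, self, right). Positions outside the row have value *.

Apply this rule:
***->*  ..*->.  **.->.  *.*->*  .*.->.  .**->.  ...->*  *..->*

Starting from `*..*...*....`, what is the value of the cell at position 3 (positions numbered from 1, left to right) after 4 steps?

.*..**..***.
*.*...*..*.*
.*.**..*..*.
*.*..*..*..*
position 3 holds *

*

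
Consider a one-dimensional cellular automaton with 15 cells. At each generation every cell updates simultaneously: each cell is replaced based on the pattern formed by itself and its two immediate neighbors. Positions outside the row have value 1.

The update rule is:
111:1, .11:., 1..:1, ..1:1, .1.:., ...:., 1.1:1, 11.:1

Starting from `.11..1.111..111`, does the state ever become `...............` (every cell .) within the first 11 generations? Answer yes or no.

1.111.1.1111.11
11.111.1.1111.1
111.111.1.1111.
1111.111.1.1111
11111.111.1.111
111111.111.1.11
1111111.111.1.1
11111111.111.1.
111111111.111.1
1111111111.111.
11111111111.111
generation 11 is 11111111111.111, still not uniform .

no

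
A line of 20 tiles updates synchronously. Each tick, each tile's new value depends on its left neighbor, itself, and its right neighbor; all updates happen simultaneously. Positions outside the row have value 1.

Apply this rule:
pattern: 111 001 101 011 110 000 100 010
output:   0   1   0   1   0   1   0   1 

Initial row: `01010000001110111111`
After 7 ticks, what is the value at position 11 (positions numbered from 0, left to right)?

01010111111000100000
01010100000011101111
01010101111110001000
01010101000000111011
01010101011111100010
01010101010000001110
01010101010111111000
position 11 holds 1

1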